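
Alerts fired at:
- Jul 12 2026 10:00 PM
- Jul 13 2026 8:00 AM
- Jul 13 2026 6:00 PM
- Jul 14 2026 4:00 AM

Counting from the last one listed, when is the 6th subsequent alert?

The interval is a steady 10 hours (10, 10, 10).
Jul 14 2026 4:00 AM + 10 h = Jul 14 2026 2:00 PM.
Jul 14 2026 2:00 PM + 10 h = Jul 15 2026 12:00 AM.
Jul 15 2026 12:00 AM + 10 h = Jul 15 2026 10:00 AM.
Jul 15 2026 10:00 AM + 10 h = Jul 15 2026 8:00 PM.
Jul 15 2026 8:00 PM + 10 h = Jul 16 2026 6:00 AM.
Jul 16 2026 6:00 AM + 10 h = Jul 16 2026 4:00 PM.

Jul 16 2026 4:00 PM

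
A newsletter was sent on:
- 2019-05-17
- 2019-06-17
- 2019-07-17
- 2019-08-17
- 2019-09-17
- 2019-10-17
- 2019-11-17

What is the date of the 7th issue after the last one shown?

Each date is the 17th; the gaps (31, 30, 31, 31, 30, 31) track the month lengths.
The rule is the 17th of each month.
Next: December 2019 → 2019-12-17.
January 2020: 2020-01-17.
Next: February 2020 → 2020-02-17.
March 2020: 2020-03-17.
April 2020: 2020-04-17.
Next: May 2020 → 2020-05-17.
June 2020: 2020-06-17.

2020-06-17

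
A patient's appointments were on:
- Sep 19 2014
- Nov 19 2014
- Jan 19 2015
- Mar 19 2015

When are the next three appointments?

Gaps: 61, 61, 59 days — not constant. Every event is on the 19th of the month.
Pattern: the 19th of every 2 months.
Next: May 2015 → May 19 2015.
Next: July 2015 → Jul 19 2015.
Next: September 2015 → Sep 19 2015.

May 19 2015, Jul 19 2015, Sep 19 2015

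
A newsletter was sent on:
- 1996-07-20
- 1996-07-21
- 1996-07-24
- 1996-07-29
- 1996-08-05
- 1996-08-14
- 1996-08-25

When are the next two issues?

The spacing grows by 2 each time: 1, 3, 5, 7, 9, 11 days.
Next gap: 13 days. 1996-08-25 + 13 days = 1996-09-07.
Next gap: 15 days. 1996-09-07 + 15 days = 1996-09-22.

1996-09-07, 1996-09-22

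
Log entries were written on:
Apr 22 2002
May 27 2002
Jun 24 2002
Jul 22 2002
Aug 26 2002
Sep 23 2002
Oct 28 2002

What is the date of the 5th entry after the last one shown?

Mar 24 2003

All dates are Mondays, 35, 28, 28, 35, 28, 35 days apart.
Specifically, the 4th Monday of each month.
4th Monday of November 2002: Nov 25 2002.
December 2002 — 4th Monday is Dec 23 2002.
January 2003 — 4th Monday is Jan 27 2003.
4th Monday of February 2003: Feb 24 2003.
March 2003 — 4th Monday is Mar 24 2003.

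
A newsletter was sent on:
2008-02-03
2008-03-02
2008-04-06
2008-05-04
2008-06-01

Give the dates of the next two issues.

Gaps: 28, 35, 28, 28 days — a mix of 28 and 35. Every date is a Sunday.
Each is the 1st Sunday of its month.
1st Sunday of July 2008: 2008-07-06.
1st Sunday of August 2008: 2008-08-03.

2008-07-06, 2008-08-03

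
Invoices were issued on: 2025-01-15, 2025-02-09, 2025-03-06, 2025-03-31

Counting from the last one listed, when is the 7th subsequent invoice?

The spacing is 25, 25, 25 days — always 25 days.
2025-03-31 + 25 days = 2025-04-25.
2025-04-25 + 25 days = 2025-05-20.
2025-05-20 + 25 days = 2025-06-14.
2025-06-14 + 25 days = 2025-07-09.
2025-07-09 + 25 days = 2025-08-03.
2025-08-03 + 25 days = 2025-08-28.
2025-08-28 + 25 days = 2025-09-22.

2025-09-22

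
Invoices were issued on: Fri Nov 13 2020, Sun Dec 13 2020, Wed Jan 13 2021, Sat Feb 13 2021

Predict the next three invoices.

Sat Mar 13 2021, Tue Apr 13 2021, Thu May 13 2021

Gaps: 30, 31, 31 days — not constant. Every event is on the 13th of the month.
Pattern: the 13th of each month.
March 2021: Sat Mar 13 2021.
April 2021: Tue Apr 13 2021.
Next: May 2021 → Thu May 13 2021.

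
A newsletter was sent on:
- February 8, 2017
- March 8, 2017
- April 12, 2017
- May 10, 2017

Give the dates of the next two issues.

June 14, 2017; July 12, 2017

Gaps: 28, 35, 28 days — a mix of 28 and 35. Every date is a Wednesday.
Each is the 2nd Wednesday of its month.
2nd Wednesday of June 2017: June 14, 2017.
July 2017 — 2nd Wednesday is July 12, 2017.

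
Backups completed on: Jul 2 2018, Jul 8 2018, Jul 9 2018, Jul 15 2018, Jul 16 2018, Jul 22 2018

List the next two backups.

Gaps: 6, 1, 6, 1, 6 days — not constant, but cyclic with period 2.
The events fall on every Monday and Sunday.
The following Monday is Jul 23 2018.
The following Sunday is Jul 29 2018.

Jul 23 2018, Jul 29 2018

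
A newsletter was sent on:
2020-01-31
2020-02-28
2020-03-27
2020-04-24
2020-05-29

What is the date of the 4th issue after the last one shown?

Every date is a Friday; gaps 28, 28, 28, 35 days.
Each is the last Friday of its month (at least one falls on the 29th or later, ruling out '4th Friday').
Last Friday of June 2020: 2020-06-26.
July 2020 ends with Friday 2020-07-31.
August 2020 ends with Friday 2020-08-28.
Last Friday of September 2020: 2020-09-25.

2020-09-25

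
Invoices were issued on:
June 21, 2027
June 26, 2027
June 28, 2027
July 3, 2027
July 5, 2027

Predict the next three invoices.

July 10, 2027; July 12, 2027; July 17, 2027

Every event lands on a Monday or Saturday (gaps cycle 5, 2, 5, 2).
So the schedule is: every Monday and Saturday.
Next Saturday: July 10, 2027.
The following Monday is July 12, 2027.
The following Saturday is July 17, 2027.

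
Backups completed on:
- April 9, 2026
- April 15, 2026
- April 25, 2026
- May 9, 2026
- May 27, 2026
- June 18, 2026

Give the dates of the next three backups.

Gaps: 6, 10, 14, 18, 22 days — each gap is 4 larger than the previous one.
Next gap: 26 days. June 18, 2026 + 26 days = July 14, 2026.
Next gap: 30 days. July 14, 2026 + 30 days = August 13, 2026.
Next gap: 34 days. August 13, 2026 + 34 days = September 16, 2026.

July 14, 2026; August 13, 2026; September 16, 2026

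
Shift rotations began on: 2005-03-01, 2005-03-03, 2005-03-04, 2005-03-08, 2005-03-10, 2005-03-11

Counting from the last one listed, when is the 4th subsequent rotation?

Every event lands on a Tuesday or Thursday or Friday (gaps cycle 2, 1, 4, 2, 1).
So the schedule is: every Tuesday, Thursday and Friday.
Next Tuesday: 2005-03-15.
The following Thursday is 2005-03-17.
Next Friday: 2005-03-18.
Next Tuesday: 2005-03-22.

2005-03-22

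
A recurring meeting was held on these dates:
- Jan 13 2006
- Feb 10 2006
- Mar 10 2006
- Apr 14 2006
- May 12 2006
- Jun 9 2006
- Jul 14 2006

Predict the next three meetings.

Aug 11 2006, Sep 8 2006, Oct 13 2006

All dates are Fridays, 28, 28, 35, 28, 28, 35 days apart.
Specifically, the 2nd Friday of each month.
2nd Friday of August 2006: Aug 11 2006.
2nd Friday of September 2006: Sep 8 2006.
2nd Friday of October 2006: Oct 13 2006.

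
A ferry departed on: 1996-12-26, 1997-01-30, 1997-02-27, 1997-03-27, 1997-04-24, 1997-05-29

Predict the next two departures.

1997-06-26, 1997-07-31

These are Thursdays with 35, 28, 28, 28, 35-day gaps.
Each is the final Thursday of its month — 1997-01-30 is past the 28th, so '4th Thursday' doesn't fit.
June 1997 ends with Thursday 1997-06-26.
Last Thursday of July 1997: 1997-07-31.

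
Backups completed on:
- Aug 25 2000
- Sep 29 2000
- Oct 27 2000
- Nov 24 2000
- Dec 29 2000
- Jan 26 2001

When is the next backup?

Feb 23 2001

These are Fridays with 35, 28, 28, 35, 28-day gaps.
Each is the final Friday of its month — Sep 29 2000 is past the 28th, so '4th Friday' doesn't fit.
Last Friday of February 2001: Feb 23 2001.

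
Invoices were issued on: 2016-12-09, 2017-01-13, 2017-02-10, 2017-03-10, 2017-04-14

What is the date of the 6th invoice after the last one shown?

These are Fridays at 28- or 35-day spacing (35, 28, 28, 35).
The pattern: 2nd Friday of the month.
May 2017 — 2nd Friday is 2017-05-12.
June 2017 — 2nd Friday is 2017-06-09.
July 2017 — 2nd Friday is 2017-07-14.
2nd Friday of August 2017: 2017-08-11.
2nd Friday of September 2017: 2017-09-08.
October 2017 — 2nd Friday is 2017-10-13.

2017-10-13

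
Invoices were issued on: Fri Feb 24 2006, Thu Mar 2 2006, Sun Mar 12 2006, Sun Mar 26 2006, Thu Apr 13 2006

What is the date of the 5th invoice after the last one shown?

The spacing grows by 4 each time: 6, 10, 14, 18 days.
Next gap: 22 days. Thu Apr 13 2006 + 22 days = Fri May 5 2006.
Next gap: 26 days. Fri May 5 2006 + 26 days = Wed May 31 2006.
Next gap: 30 days. Wed May 31 2006 + 30 days = Fri Jun 30 2006.
Next gap: 34 days. Fri Jun 30 2006 + 34 days = Thu Aug 3 2006.
Next gap: 38 days. Thu Aug 3 2006 + 38 days = Sun Sep 10 2006.

Sun Sep 10 2006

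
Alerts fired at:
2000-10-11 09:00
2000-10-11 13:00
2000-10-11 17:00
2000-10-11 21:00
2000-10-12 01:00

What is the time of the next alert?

2000-10-12 05:00

Spacing: 4, 4, 4, 4 h — constant 4 h.
2000-10-12 01:00 + 4 h = 2000-10-12 05:00.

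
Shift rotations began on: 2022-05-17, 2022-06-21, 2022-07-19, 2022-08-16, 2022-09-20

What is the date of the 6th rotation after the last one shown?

All dates are Tuesdays, 35, 28, 28, 35 days apart.
Specifically, the 3rd Tuesday of each month.
October 2022 — 3rd Tuesday is 2022-10-18.
November 2022 — 3rd Tuesday is 2022-11-15.
3rd Tuesday of December 2022: 2022-12-20.
3rd Tuesday of January 2023: 2023-01-17.
February 2023 — 3rd Tuesday is 2023-02-21.
3rd Tuesday of March 2023: 2023-03-21.

2023-03-21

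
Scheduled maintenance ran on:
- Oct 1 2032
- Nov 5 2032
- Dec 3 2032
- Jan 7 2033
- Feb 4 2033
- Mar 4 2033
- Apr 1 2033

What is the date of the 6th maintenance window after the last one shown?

Oct 7 2033

All dates are Fridays, 35, 28, 35, 28, 28, 28 days apart.
Specifically, the 1st Friday of each month.
May 2033 — 1st Friday is May 6 2033.
1st Friday of June 2033: Jun 3 2033.
1st Friday of July 2033: Jul 1 2033.
August 2033 — 1st Friday is Aug 5 2033.
September 2033 — 1st Friday is Sep 2 2033.
1st Friday of October 2033: Oct 7 2033.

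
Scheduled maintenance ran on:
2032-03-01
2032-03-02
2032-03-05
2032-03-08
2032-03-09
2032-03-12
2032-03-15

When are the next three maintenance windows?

Every event lands on a Monday or Tuesday or Friday (gaps cycle 1, 3, 3, 1, 3, 3).
So the schedule is: every Monday, Tuesday and Friday.
Next Tuesday: 2032-03-16.
Next Friday: 2032-03-19.
Next Monday: 2032-03-22.

2032-03-16, 2032-03-19, 2032-03-22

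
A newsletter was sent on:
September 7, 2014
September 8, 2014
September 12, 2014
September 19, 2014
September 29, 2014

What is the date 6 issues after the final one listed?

Intervals are 1, 4, 7, 10 days — an arithmetic progression with common difference 3.
Next gap: 13 days. September 29, 2014 + 13 days = October 12, 2014.
Next gap: 16 days. October 12, 2014 + 16 days = October 28, 2014.
Next gap: 19 days. October 28, 2014 + 19 days = November 16, 2014.
Next gap: 22 days. November 16, 2014 + 22 days = December 8, 2014.
Next gap: 25 days. December 8, 2014 + 25 days = January 2, 2015.
Next gap: 28 days. January 2, 2015 + 28 days = January 30, 2015.

January 30, 2015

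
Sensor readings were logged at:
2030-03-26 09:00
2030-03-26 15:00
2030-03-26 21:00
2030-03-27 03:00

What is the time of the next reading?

The interval is a steady 6 hours (6, 6, 6).
2030-03-27 03:00 + 6 h = 2030-03-27 09:00.

2030-03-27 09:00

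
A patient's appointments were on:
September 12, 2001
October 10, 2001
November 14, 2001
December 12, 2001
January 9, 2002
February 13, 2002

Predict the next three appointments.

March 13, 2002; April 10, 2002; May 8, 2002

These are Wednesdays at 28- or 35-day spacing (28, 35, 28, 28, 35).
The pattern: 2nd Wednesday of the month.
March 2002 — 2nd Wednesday is March 13, 2002.
April 2002 — 2nd Wednesday is April 10, 2002.
May 2002 — 2nd Wednesday is May 8, 2002.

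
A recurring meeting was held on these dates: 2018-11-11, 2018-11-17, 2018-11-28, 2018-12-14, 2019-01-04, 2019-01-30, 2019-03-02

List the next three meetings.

2019-04-07, 2019-05-18, 2019-07-03

Intervals are 6, 11, 16, 21, 26, 31 days — an arithmetic progression with common difference 5.
Next gap: 36 days. 2019-03-02 + 36 days = 2019-04-07.
Next gap: 41 days. 2019-04-07 + 41 days = 2019-05-18.
Next gap: 46 days. 2019-05-18 + 46 days = 2019-07-03.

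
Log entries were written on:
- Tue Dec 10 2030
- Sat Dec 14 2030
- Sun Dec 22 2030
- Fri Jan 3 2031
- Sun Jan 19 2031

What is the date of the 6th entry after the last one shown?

Fri Jul 18 2031

Gaps: 4, 8, 12, 16 days — each gap is 4 larger than the previous one.
Next gap: 20 days. Sun Jan 19 2031 + 20 days = Sat Feb 8 2031.
Next gap: 24 days. Sat Feb 8 2031 + 24 days = Tue Mar 4 2031.
Next gap: 28 days. Tue Mar 4 2031 + 28 days = Tue Apr 1 2031.
Next gap: 32 days. Tue Apr 1 2031 + 32 days = Sat May 3 2031.
Next gap: 36 days. Sat May 3 2031 + 36 days = Sun Jun 8 2031.
Next gap: 40 days. Sun Jun 8 2031 + 40 days = Fri Jul 18 2031.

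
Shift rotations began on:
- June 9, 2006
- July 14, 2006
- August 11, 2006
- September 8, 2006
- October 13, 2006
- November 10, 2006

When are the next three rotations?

December 8, 2006; January 12, 2007; February 9, 2007

These are Fridays at 28- or 35-day spacing (35, 28, 28, 35, 28).
The pattern: 2nd Friday of the month.
December 2006 — 2nd Friday is December 8, 2006.
January 2007 — 2nd Friday is January 12, 2007.
2nd Friday of February 2007: February 9, 2007.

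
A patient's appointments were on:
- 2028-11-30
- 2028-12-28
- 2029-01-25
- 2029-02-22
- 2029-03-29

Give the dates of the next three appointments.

2029-04-26, 2029-05-31, 2029-06-28

These are Thursdays with 28, 28, 28, 35-day gaps.
Each is the final Thursday of its month — 2028-11-30 is past the 28th, so '4th Thursday' doesn't fit.
Last Thursday of April 2029: 2029-04-26.
Last Thursday of May 2029: 2029-05-31.
June 2029 ends with Thursday 2029-06-28.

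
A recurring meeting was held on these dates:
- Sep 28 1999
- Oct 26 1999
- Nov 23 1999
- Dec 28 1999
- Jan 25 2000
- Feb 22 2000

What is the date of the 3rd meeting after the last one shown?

All dates are Tuesdays, 28, 28, 35, 28, 28 days apart.
Specifically, the 4th Tuesday of each month.
March 2000 — 4th Tuesday is Mar 28 2000.
4th Tuesday of April 2000: Apr 25 2000.
4th Tuesday of May 2000: May 23 2000.

May 23 2000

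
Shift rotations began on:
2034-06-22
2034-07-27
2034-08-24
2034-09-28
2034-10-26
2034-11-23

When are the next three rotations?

2034-12-28, 2035-01-25, 2035-02-22

All dates are Thursdays, 35, 28, 35, 28, 28 days apart.
Specifically, the 4th Thursday of each month.
December 2034 — 4th Thursday is 2034-12-28.
January 2035 — 4th Thursday is 2035-01-25.
4th Thursday of February 2035: 2035-02-22.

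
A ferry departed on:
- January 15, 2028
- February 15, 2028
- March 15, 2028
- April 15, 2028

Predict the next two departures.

The day-of-month is always 15 (31, 29, 31 days between events).
So this recurs on the 15th of each month.
Next: May 2028 → May 15, 2028.
June 2028: June 15, 2028.

May 15, 2028; June 15, 2028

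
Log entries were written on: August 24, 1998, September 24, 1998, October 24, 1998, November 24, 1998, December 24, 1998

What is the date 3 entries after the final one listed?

March 24, 1999

Gaps: 31, 30, 31, 30 days — not constant. Every event is on the 24th of the month.
Pattern: the 24th of each month.
Next: January 1999 → January 24, 1999.
February 1999: February 24, 1999.
Next: March 1999 → March 24, 1999.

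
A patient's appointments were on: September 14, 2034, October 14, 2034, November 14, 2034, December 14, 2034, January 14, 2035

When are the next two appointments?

February 14, 2035; March 14, 2035

Each date is the 14th; the gaps (30, 31, 30, 31) track the month lengths.
The rule is the 14th of each month.
Next: February 2035 → February 14, 2035.
Next: March 2035 → March 14, 2035.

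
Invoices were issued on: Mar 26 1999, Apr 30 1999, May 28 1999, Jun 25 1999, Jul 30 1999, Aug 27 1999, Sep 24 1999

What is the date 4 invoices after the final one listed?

Every date is a Friday; gaps 35, 28, 28, 35, 28, 28 days.
Each is the last Friday of its month (at least one falls on the 29th or later, ruling out '4th Friday').
Last Friday of October 1999: Oct 29 1999.
Last Friday of November 1999: Nov 26 1999.
December 1999 ends with Friday Dec 31 1999.
January 2000 ends with Friday Jan 28 2000.

Jan 28 2000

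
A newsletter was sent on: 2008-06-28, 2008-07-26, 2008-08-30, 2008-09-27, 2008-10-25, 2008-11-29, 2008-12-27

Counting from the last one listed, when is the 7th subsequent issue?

2009-07-25

All Saturdays; the gaps (28, 35, 28, 28, 35, 28) vary with month length.
This is the last Saturday of each month.
January 2009 ends with Saturday 2009-01-31.
Last Saturday of February 2009: 2009-02-28.
Last Saturday of March 2009: 2009-03-28.
April 2009 ends with Saturday 2009-04-25.
May 2009 ends with Saturday 2009-05-30.
Last Saturday of June 2009: 2009-06-27.
Last Saturday of July 2009: 2009-07-25.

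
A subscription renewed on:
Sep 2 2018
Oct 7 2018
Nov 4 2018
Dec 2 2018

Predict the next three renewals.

Jan 6 2019, Feb 3 2019, Mar 3 2019

These are Sundays at 28- or 35-day spacing (35, 28, 28).
The pattern: 1st Sunday of the month.
1st Sunday of January 2019: Jan 6 2019.
1st Sunday of February 2019: Feb 3 2019.
March 2019 — 1st Sunday is Mar 3 2019.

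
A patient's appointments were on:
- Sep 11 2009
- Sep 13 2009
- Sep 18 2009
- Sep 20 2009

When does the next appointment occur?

Sep 25 2009

Gaps: 2, 5, 2 days — not constant, but cyclic with period 2.
The events fall on every Friday and Sunday.
The following Friday is Sep 25 2009.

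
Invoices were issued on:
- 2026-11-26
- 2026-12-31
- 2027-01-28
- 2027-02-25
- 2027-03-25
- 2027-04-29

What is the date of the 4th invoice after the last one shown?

Every date is a Thursday; gaps 35, 28, 28, 28, 35 days.
Each is the last Thursday of its month (at least one falls on the 29th or later, ruling out '4th Thursday').
Last Thursday of May 2027: 2027-05-27.
Last Thursday of June 2027: 2027-06-24.
Last Thursday of July 2027: 2027-07-29.
Last Thursday of August 2027: 2027-08-26.

2027-08-26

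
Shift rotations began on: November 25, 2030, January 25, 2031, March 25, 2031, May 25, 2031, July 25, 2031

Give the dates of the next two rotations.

Gaps: 61, 59, 61, 61 days — not constant. Every event is on the 25th of the month.
Pattern: the 25th of every 2 months.
Next: September 2031 → September 25, 2031.
Next: November 2031 → November 25, 2031.

September 25, 2031; November 25, 2031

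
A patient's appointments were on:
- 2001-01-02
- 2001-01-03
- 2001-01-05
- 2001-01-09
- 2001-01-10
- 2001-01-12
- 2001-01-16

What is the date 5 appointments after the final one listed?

Gaps: 1, 2, 4, 1, 2, 4 days — not constant, but cyclic with period 3.
The events fall on every Tuesday, Wednesday and Friday.
The following Wednesday is 2001-01-17.
The following Friday is 2001-01-19.
The following Tuesday is 2001-01-23.
The following Wednesday is 2001-01-24.
Next Friday: 2001-01-26.

2001-01-26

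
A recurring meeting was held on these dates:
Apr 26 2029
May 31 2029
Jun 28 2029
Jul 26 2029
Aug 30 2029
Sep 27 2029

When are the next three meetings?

Oct 25 2029, Nov 29 2029, Dec 27 2029

All Thursdays; the gaps (35, 28, 28, 35, 28) vary with month length.
This is the last Thursday of each month.
Last Thursday of October 2029: Oct 25 2029.
Last Thursday of November 2029: Nov 29 2029.
December 2029 ends with Thursday Dec 27 2029.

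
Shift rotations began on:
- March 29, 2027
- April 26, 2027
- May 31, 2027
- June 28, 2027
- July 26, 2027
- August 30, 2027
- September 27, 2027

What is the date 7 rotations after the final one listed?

April 24, 2028

These are Mondays with 28, 35, 28, 28, 35, 28-day gaps.
Each is the final Monday of its month — March 29, 2027 is past the 28th, so '4th Monday' doesn't fit.
Last Monday of October 2027: October 25, 2027.
Last Monday of November 2027: November 29, 2027.
December 2027 ends with Monday December 27, 2027.
January 2028 ends with Monday January 31, 2028.
February 2028 ends with Monday February 28, 2028.
March 2028 ends with Monday March 27, 2028.
Last Monday of April 2028: April 24, 2028.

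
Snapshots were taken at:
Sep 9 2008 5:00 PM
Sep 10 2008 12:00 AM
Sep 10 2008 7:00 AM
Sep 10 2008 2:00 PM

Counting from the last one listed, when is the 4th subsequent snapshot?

Spacing: 7, 7, 7 h — constant 7 h.
Sep 10 2008 2:00 PM + 7 h = Sep 10 2008 9:00 PM.
Sep 10 2008 9:00 PM + 7 h = Sep 11 2008 4:00 AM.
Sep 11 2008 4:00 AM + 7 h = Sep 11 2008 11:00 AM.
Sep 11 2008 11:00 AM + 7 h = Sep 11 2008 6:00 PM.

Sep 11 2008 6:00 PM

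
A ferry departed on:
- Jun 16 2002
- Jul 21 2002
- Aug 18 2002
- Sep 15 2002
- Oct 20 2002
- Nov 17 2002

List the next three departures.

Dec 15 2002, Jan 19 2003, Feb 16 2003

These are Sundays at 28- or 35-day spacing (35, 28, 28, 35, 28).
The pattern: 3rd Sunday of the month.
December 2002 — 3rd Sunday is Dec 15 2002.
3rd Sunday of January 2003: Jan 19 2003.
February 2003 — 3rd Sunday is Feb 16 2003.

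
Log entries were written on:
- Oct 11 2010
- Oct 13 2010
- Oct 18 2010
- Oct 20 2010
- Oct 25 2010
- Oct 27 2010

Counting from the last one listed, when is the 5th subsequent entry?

Every event lands on a Monday or Wednesday (gaps cycle 2, 5, 2, 5, 2).
So the schedule is: every Monday and Wednesday.
Next Monday: Nov 1 2010.
Next Wednesday: Nov 3 2010.
The following Monday is Nov 8 2010.
The following Wednesday is Nov 10 2010.
Next Monday: Nov 15 2010.

Nov 15 2010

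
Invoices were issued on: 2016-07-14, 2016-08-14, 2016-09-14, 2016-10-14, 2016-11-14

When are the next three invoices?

2016-12-14, 2017-01-14, 2017-02-14

The day-of-month is always 14 (31, 31, 30, 31 days between events).
So this recurs on the 14th of each month.
Next: December 2016 → 2016-12-14.
January 2017: 2017-01-14.
February 2017: 2017-02-14.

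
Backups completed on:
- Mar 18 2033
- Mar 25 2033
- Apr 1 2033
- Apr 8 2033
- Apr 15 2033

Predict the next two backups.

Gaps between consecutive events: 7, 7, 7, 7 days — a constant 7-day interval.
Apr 15 2033 + 7 days = Apr 22 2033.
Apr 22 2033 + 7 days = Apr 29 2033.

Apr 22 2033, Apr 29 2033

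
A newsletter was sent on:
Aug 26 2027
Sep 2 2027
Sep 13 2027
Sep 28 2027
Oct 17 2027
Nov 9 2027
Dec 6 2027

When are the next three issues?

The spacing grows by 4 each time: 7, 11, 15, 19, 23, 27 days.
Next gap: 31 days. Dec 6 2027 + 31 days = Jan 6 2028.
Next gap: 35 days. Jan 6 2028 + 35 days = Feb 10 2028.
Next gap: 39 days. Feb 10 2028 + 39 days = Mar 20 2028.

Jan 6 2028, Feb 10 2028, Mar 20 2028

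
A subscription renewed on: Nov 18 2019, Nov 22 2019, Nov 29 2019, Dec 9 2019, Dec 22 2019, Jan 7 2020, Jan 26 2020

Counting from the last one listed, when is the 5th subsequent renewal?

Gaps: 4, 7, 10, 13, 16, 19 days — each gap is 3 larger than the previous one.
Next gap: 22 days. Jan 26 2020 + 22 days = Feb 17 2020.
Next gap: 25 days. Feb 17 2020 + 25 days = Mar 13 2020.
Next gap: 28 days. Mar 13 2020 + 28 days = Apr 10 2020.
Next gap: 31 days. Apr 10 2020 + 31 days = May 11 2020.
Next gap: 34 days. May 11 2020 + 34 days = Jun 14 2020.

Jun 14 2020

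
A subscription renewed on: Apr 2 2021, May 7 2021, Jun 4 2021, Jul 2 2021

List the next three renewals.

Gaps: 35, 28, 28 days — a mix of 28 and 35. Every date is a Friday.
Each is the 1st Friday of its month.
August 2021 — 1st Friday is Aug 6 2021.
September 2021 — 1st Friday is Sep 3 2021.
1st Friday of October 2021: Oct 1 2021.

Aug 6 2021, Sep 3 2021, Oct 1 2021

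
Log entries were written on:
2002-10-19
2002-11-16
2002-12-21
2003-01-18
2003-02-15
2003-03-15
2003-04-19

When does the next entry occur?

2003-05-17

Gaps: 28, 35, 28, 28, 28, 35 days — a mix of 28 and 35. Every date is a Saturday.
Each is the 3rd Saturday of its month.
May 2003 — 3rd Saturday is 2003-05-17.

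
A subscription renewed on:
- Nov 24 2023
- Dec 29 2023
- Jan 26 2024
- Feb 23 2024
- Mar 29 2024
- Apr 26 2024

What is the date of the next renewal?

These are Fridays with 35, 28, 28, 35, 28-day gaps.
Each is the final Friday of its month — Dec 29 2023 is past the 28th, so '4th Friday' doesn't fit.
Last Friday of May 2024: May 31 2024.

May 31 2024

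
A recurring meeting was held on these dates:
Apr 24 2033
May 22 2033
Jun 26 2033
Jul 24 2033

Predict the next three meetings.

These are Sundays at 28- or 35-day spacing (28, 35, 28).
The pattern: 4th Sunday of the month.
August 2033 — 4th Sunday is Aug 28 2033.
September 2033 — 4th Sunday is Sep 25 2033.
October 2033 — 4th Sunday is Oct 23 2033.

Aug 28 2033, Sep 25 2033, Oct 23 2033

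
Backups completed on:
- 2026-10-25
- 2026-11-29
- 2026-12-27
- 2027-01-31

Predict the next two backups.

2027-02-28, 2027-03-28

All Sundays; the gaps (35, 28, 35) vary with month length.
This is the last Sunday of each month.
February 2027 ends with Sunday 2027-02-28.
Last Sunday of March 2027: 2027-03-28.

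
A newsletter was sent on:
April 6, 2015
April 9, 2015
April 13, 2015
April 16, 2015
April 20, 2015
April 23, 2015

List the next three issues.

April 27, 2015; April 30, 2015; May 4, 2015

The gap pattern 3, 4, 3, 4, 3 repeats every 2 events.
These are the Mondays and Thursdays of each week.
The following Monday is April 27, 2015.
The following Thursday is April 30, 2015.
Next Monday: May 4, 2015.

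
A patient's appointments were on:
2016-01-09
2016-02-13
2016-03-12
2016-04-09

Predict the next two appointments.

All dates are Saturdays, 35, 28, 28 days apart.
Specifically, the 2nd Saturday of each month.
May 2016 — 2nd Saturday is 2016-05-14.
2nd Saturday of June 2016: 2016-06-11.

2016-05-14, 2016-06-11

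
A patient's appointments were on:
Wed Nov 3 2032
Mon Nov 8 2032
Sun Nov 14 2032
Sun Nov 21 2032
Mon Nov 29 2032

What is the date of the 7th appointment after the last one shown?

Mon Feb 21 2033

Intervals are 5, 6, 7, 8 days — an arithmetic progression with common difference 1.
Next gap: 9 days. Mon Nov 29 2032 + 9 days = Wed Dec 8 2032.
Next gap: 10 days. Wed Dec 8 2032 + 10 days = Sat Dec 18 2032.
Next gap: 11 days. Sat Dec 18 2032 + 11 days = Wed Dec 29 2032.
Next gap: 12 days. Wed Dec 29 2032 + 12 days = Mon Jan 10 2033.
Next gap: 13 days. Mon Jan 10 2033 + 13 days = Sun Jan 23 2033.
Next gap: 14 days. Sun Jan 23 2033 + 14 days = Sun Feb 6 2033.
Next gap: 15 days. Sun Feb 6 2033 + 15 days = Mon Feb 21 2033.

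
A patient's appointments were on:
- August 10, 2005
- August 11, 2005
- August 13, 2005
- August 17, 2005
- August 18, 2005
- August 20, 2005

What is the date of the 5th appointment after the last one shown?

September 1, 2005

The gap pattern 1, 2, 4, 1, 2 repeats every 3 events.
These are the Wednesdays, Thursdays and Saturdays of each week.
The following Wednesday is August 24, 2005.
The following Thursday is August 25, 2005.
Next Saturday: August 27, 2005.
Next Wednesday: August 31, 2005.
Next Thursday: September 1, 2005.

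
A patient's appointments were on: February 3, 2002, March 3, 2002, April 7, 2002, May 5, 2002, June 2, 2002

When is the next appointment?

July 7, 2002

All dates are Sundays, 28, 35, 28, 28 days apart.
Specifically, the 1st Sunday of each month.
July 2002 — 1st Sunday is July 7, 2002.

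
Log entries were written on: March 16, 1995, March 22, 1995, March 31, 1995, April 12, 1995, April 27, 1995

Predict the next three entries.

Intervals are 6, 9, 12, 15 days — an arithmetic progression with common difference 3.
Next gap: 18 days. April 27, 1995 + 18 days = May 15, 1995.
Next gap: 21 days. May 15, 1995 + 21 days = June 5, 1995.
Next gap: 24 days. June 5, 1995 + 24 days = June 29, 1995.

May 15, 1995; June 5, 1995; June 29, 1995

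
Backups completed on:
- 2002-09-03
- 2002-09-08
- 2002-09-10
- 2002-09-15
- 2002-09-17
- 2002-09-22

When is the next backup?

Every event lands on a Tuesday or Sunday (gaps cycle 5, 2, 5, 2, 5).
So the schedule is: every Tuesday and Sunday.
Next Tuesday: 2002-09-24.

2002-09-24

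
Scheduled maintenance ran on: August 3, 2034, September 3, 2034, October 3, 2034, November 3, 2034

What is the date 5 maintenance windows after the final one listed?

April 3, 2035

Each date is the 3rd; the gaps (31, 30, 31) track the month lengths.
The rule is the 3rd of each month.
December 2034: December 3, 2034.
Next: January 2035 → January 3, 2035.
Next: February 2035 → February 3, 2035.
March 2035: March 3, 2035.
April 2035: April 3, 2035.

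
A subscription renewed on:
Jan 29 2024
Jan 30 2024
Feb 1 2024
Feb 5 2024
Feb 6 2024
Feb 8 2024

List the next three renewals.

Gaps: 1, 2, 4, 1, 2 days — not constant, but cyclic with period 3.
The events fall on every Monday, Tuesday and Thursday.
Next Monday: Feb 12 2024.
Next Tuesday: Feb 13 2024.
The following Thursday is Feb 15 2024.

Feb 12 2024, Feb 13 2024, Feb 15 2024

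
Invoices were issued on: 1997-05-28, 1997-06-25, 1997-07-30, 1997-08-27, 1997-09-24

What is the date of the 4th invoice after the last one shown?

1998-01-28

These are Wednesdays with 28, 35, 28, 28-day gaps.
Each is the final Wednesday of its month — 1997-07-30 is past the 28th, so '4th Wednesday' doesn't fit.
Last Wednesday of October 1997: 1997-10-29.
Last Wednesday of November 1997: 1997-11-26.
Last Wednesday of December 1997: 1997-12-31.
January 1998 ends with Wednesday 1998-01-28.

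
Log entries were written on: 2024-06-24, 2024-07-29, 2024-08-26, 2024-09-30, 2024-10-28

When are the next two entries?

Every date is a Monday; gaps 35, 28, 35, 28 days.
Each is the last Monday of its month (at least one falls on the 29th or later, ruling out '4th Monday').
November 2024 ends with Monday 2024-11-25.
December 2024 ends with Monday 2024-12-30.

2024-11-25, 2024-12-30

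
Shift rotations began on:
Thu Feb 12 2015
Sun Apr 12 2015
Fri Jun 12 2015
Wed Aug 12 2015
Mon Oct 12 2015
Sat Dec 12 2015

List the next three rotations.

Gaps: 59, 61, 61, 61, 61 days — not constant. Every event is on the 12th of the month.
Pattern: the 12th of every 2 months.
Next: February 2016 → Fri Feb 12 2016.
April 2016: Tue Apr 12 2016.
June 2016: Sun Jun 12 2016.

Fri Feb 12 2016, Tue Apr 12 2016, Sun Jun 12 2016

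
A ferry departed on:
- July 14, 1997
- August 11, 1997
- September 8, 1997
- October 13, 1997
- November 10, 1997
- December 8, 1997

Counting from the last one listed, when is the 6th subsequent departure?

These are Mondays at 28- or 35-day spacing (28, 28, 35, 28, 28).
The pattern: 2nd Monday of the month.
January 1998 — 2nd Monday is January 12, 1998.
2nd Monday of February 1998: February 9, 1998.
March 1998 — 2nd Monday is March 9, 1998.
2nd Monday of April 1998: April 13, 1998.
May 1998 — 2nd Monday is May 11, 1998.
June 1998 — 2nd Monday is June 8, 1998.

June 8, 1998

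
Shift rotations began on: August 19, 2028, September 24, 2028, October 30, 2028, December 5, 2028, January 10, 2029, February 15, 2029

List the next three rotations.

Every event comes 36 days after the last (36, 36, 36, 36, 36).
February 15, 2029 + 36 days = March 23, 2029.
March 23, 2029 + 36 days = April 28, 2029.
April 28, 2029 + 36 days = June 3, 2029.

March 23, 2029; April 28, 2029; June 3, 2029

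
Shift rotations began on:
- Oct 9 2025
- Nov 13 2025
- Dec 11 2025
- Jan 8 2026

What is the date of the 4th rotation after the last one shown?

May 14 2026

Gaps: 35, 28, 28 days — a mix of 28 and 35. Every date is a Thursday.
Each is the 2nd Thursday of its month.
2nd Thursday of February 2026: Feb 12 2026.
2nd Thursday of March 2026: Mar 12 2026.
April 2026 — 2nd Thursday is Apr 9 2026.
May 2026 — 2nd Thursday is May 14 2026.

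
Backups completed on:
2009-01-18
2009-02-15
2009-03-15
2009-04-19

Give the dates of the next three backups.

Gaps: 28, 28, 35 days — a mix of 28 and 35. Every date is a Sunday.
Each is the 3rd Sunday of its month.
May 2009 — 3rd Sunday is 2009-05-17.
3rd Sunday of June 2009: 2009-06-21.
3rd Sunday of July 2009: 2009-07-19.

2009-05-17, 2009-06-21, 2009-07-19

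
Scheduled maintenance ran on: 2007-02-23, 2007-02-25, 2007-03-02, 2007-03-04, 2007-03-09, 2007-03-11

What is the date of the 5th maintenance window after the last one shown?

Every event lands on a Friday or Sunday (gaps cycle 2, 5, 2, 5, 2).
So the schedule is: every Friday and Sunday.
The following Friday is 2007-03-16.
The following Sunday is 2007-03-18.
The following Friday is 2007-03-23.
Next Sunday: 2007-03-25.
Next Friday: 2007-03-30.

2007-03-30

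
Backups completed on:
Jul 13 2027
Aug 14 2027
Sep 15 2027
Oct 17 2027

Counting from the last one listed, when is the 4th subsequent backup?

Feb 22 2028

Every event comes 32 days after the last (32, 32, 32).
Oct 17 2027 + 32 days = Nov 18 2027.
Nov 18 2027 + 32 days = Dec 20 2027.
Dec 20 2027 + 32 days = Jan 21 2028.
Jan 21 2028 + 32 days = Feb 22 2028.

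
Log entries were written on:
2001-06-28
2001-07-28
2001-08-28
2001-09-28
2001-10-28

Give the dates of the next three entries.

Gaps: 30, 31, 31, 30 days — not constant. Every event is on the 28th of the month.
Pattern: the 28th of each month.
Next: November 2001 → 2001-11-28.
December 2001: 2001-12-28.
January 2002: 2002-01-28.

2001-11-28, 2001-12-28, 2002-01-28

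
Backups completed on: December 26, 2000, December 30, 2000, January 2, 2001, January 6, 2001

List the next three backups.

January 9, 2001; January 13, 2001; January 16, 2001

Gaps: 4, 3, 4 days — not constant, but cyclic with period 2.
The events fall on every Tuesday and Saturday.
The following Tuesday is January 9, 2001.
Next Saturday: January 13, 2001.
Next Tuesday: January 16, 2001.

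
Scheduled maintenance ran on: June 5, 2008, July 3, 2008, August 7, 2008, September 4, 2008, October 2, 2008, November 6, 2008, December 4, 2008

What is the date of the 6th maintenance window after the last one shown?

All dates are Thursdays, 28, 35, 28, 28, 35, 28 days apart.
Specifically, the 1st Thursday of each month.
January 2009 — 1st Thursday is January 1, 2009.
February 2009 — 1st Thursday is February 5, 2009.
1st Thursday of March 2009: March 5, 2009.
April 2009 — 1st Thursday is April 2, 2009.
1st Thursday of May 2009: May 7, 2009.
June 2009 — 1st Thursday is June 4, 2009.

June 4, 2009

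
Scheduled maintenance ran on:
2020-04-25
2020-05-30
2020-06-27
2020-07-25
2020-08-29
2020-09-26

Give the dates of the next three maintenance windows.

2020-10-31, 2020-11-28, 2020-12-26

Every date is a Saturday; gaps 35, 28, 28, 35, 28 days.
Each is the last Saturday of its month (at least one falls on the 29th or later, ruling out '4th Saturday').
October 2020 ends with Saturday 2020-10-31.
November 2020 ends with Saturday 2020-11-28.
Last Saturday of December 2020: 2020-12-26.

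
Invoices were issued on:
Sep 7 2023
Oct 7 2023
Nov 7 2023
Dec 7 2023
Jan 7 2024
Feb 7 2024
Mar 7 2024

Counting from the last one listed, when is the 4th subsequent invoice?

Jul 7 2024

Gaps: 30, 31, 30, 31, 31, 29 days — not constant. Every event is on the 7th of the month.
Pattern: the 7th of each month.
Next: April 2024 → Apr 7 2024.
May 2024: May 7 2024.
Next: June 2024 → Jun 7 2024.
Next: July 2024 → Jul 7 2024.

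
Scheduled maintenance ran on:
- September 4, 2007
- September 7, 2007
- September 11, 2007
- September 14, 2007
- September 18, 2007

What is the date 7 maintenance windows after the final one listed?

The gap pattern 3, 4, 3, 4 repeats every 2 events.
These are the Tuesdays and Fridays of each week.
Next Friday: September 21, 2007.
The following Tuesday is September 25, 2007.
The following Friday is September 28, 2007.
The following Tuesday is October 2, 2007.
The following Friday is October 5, 2007.
The following Tuesday is October 9, 2007.
The following Friday is October 12, 2007.

October 12, 2007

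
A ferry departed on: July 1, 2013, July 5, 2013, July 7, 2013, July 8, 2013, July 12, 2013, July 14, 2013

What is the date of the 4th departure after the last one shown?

July 22, 2013

The gap pattern 4, 2, 1, 4, 2 repeats every 3 events.
These are the Mondays, Fridays and Sundays of each week.
Next Monday: July 15, 2013.
The following Friday is July 19, 2013.
The following Sunday is July 21, 2013.
Next Monday: July 22, 2013.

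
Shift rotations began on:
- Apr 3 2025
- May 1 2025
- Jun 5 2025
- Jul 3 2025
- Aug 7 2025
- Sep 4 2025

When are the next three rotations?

All dates are Thursdays, 28, 35, 28, 35, 28 days apart.
Specifically, the 1st Thursday of each month.
October 2025 — 1st Thursday is Oct 2 2025.
November 2025 — 1st Thursday is Nov 6 2025.
1st Thursday of December 2025: Dec 4 2025.

Oct 2 2025, Nov 6 2025, Dec 4 2025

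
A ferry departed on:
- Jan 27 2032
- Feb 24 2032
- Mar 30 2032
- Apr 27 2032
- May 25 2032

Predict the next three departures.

Jun 29 2032, Jul 27 2032, Aug 31 2032

Every date is a Tuesday; gaps 28, 35, 28, 28 days.
Each is the last Tuesday of its month (at least one falls on the 29th or later, ruling out '4th Tuesday').
June 2032 ends with Tuesday Jun 29 2032.
July 2032 ends with Tuesday Jul 27 2032.
August 2032 ends with Tuesday Aug 31 2032.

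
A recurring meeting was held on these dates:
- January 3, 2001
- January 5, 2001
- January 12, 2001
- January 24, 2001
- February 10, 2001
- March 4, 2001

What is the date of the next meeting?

March 31, 2001

Gaps: 2, 7, 12, 17, 22 days — each gap is 5 larger than the previous one.
Next gap: 27 days. March 4, 2001 + 27 days = March 31, 2001.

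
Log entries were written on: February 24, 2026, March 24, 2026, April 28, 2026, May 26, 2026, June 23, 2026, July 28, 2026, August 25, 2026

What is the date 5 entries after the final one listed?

These are Tuesdays at 28- or 35-day spacing (28, 35, 28, 28, 35, 28).
The pattern: 4th Tuesday of the month.
4th Tuesday of September 2026: September 22, 2026.
October 2026 — 4th Tuesday is October 27, 2026.
4th Tuesday of November 2026: November 24, 2026.
4th Tuesday of December 2026: December 22, 2026.
January 2027 — 4th Tuesday is January 26, 2027.

January 26, 2027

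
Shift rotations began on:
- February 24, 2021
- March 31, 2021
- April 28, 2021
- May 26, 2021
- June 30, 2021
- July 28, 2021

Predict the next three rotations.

August 25, 2021; September 29, 2021; October 27, 2021

These are Wednesdays with 35, 28, 28, 35, 28-day gaps.
Each is the final Wednesday of its month — March 31, 2021 is past the 28th, so '4th Wednesday' doesn't fit.
August 2021 ends with Wednesday August 25, 2021.
September 2021 ends with Wednesday September 29, 2021.
Last Wednesday of October 2021: October 27, 2021.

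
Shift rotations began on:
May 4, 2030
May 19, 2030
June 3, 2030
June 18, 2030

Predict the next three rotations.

July 3, 2030; July 18, 2030; August 2, 2030

Gaps between consecutive events: 15, 15, 15 days — a constant 15-day interval.
June 18, 2030 + 15 days = July 3, 2030.
July 3, 2030 + 15 days = July 18, 2030.
July 18, 2030 + 15 days = August 2, 2030.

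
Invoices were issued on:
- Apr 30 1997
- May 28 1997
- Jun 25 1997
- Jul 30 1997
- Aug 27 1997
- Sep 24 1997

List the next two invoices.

Oct 29 1997, Nov 26 1997

These are Wednesdays with 28, 28, 35, 28, 28-day gaps.
Each is the final Wednesday of its month — Apr 30 1997 is past the 28th, so '4th Wednesday' doesn't fit.
October 1997 ends with Wednesday Oct 29 1997.
November 1997 ends with Wednesday Nov 26 1997.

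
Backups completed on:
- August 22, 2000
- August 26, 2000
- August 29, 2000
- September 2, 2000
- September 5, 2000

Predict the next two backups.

Gaps: 4, 3, 4, 3 days — not constant, but cyclic with period 2.
The events fall on every Tuesday and Saturday.
Next Saturday: September 9, 2000.
The following Tuesday is September 12, 2000.

September 9, 2000; September 12, 2000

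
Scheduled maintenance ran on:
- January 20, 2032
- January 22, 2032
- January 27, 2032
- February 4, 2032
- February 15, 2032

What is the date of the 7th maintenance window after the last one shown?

Intervals are 2, 5, 8, 11 days — an arithmetic progression with common difference 3.
Next gap: 14 days. February 15, 2032 + 14 days = February 29, 2032.
Next gap: 17 days. February 29, 2032 + 17 days = March 17, 2032.
Next gap: 20 days. March 17, 2032 + 20 days = April 6, 2032.
Next gap: 23 days. April 6, 2032 + 23 days = April 29, 2032.
Next gap: 26 days. April 29, 2032 + 26 days = May 25, 2032.
Next gap: 29 days. May 25, 2032 + 29 days = June 23, 2032.
Next gap: 32 days. June 23, 2032 + 32 days = July 25, 2032.

July 25, 2032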